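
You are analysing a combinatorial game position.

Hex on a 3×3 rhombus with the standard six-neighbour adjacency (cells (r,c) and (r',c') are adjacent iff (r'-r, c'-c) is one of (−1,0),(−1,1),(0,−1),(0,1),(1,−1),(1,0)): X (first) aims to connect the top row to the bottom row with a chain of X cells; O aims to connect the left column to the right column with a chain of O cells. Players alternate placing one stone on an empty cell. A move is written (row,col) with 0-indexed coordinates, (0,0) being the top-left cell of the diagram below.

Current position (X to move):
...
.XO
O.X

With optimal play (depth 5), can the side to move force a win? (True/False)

p1 X@[.../.XO/O.X]: (0,0)[X../.XO/O.X]-1 (0,1)[.X./.XO/O.X]-1 (0,2)[..X/.XO/O.X]-1 (1,0)[.../XXO/O.X]-1 (2,1)[.../.XO/OXX]+1*
p2 O@[.../.XO/OXX]: (0,0)[O../.XO/OXX]-1* (0,1)[.O./.XO/OXX]-1 (0,2)[..O/.XO/OXX]-1 (1,0)[.../OXO/OXX]-1
p3 X@[O../.XO/OXX]: (0,1)[OX./.XO/OXX]+1* (0,2)[O.X/.XO/OXX]+1 (1,0)[O../XXO/OXX]+1
p4 O@[OX./.XO/OXX] terminal -1; root [.../.XO/O.X] d5

X winning at [.../.XO/O.X]: True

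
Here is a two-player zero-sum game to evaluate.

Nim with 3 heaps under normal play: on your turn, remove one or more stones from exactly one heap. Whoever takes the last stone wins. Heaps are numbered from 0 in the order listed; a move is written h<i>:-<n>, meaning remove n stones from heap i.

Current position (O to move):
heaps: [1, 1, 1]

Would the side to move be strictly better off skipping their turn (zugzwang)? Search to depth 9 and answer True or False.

p1 O@[(1,1,1)]: h0:-1[(0,1,1)]+1* h1:-1[(1,0,1)]+1 h2:-1[(1,1,0)]+1
p2 X@[(0,1,1)]: h1:-1[(0,0,1)]-1* h2:-1[(0,1,0)]-1
p3 O@[(0,0,1)]: h2:-1[(0,0,0)]+1*
p4 X@[(0,0,0)] terminal -1; root [(1,1,1)] d9
if O skipped the turn, X would face:
~ p1 X@[(1,1,1)]: h0:-1[(0,1,1)]+1* h1:-1[(1,0,1)]+1 h2:-1[(1,1,0)]+1
~ p2 O@[(0,1,1)]: h1:-1[(0,0,1)]-1* h2:-1[(0,1,0)]-1
~ p3 X@[(0,0,1)]: h2:-1[(0,0,0)]+1*
~ p4 O@[(0,0,0)] terminal -1; root [(1,1,1)] d9
compare (O): move=+1 vs pass=-1

zugzwang((1,1,1), O) = False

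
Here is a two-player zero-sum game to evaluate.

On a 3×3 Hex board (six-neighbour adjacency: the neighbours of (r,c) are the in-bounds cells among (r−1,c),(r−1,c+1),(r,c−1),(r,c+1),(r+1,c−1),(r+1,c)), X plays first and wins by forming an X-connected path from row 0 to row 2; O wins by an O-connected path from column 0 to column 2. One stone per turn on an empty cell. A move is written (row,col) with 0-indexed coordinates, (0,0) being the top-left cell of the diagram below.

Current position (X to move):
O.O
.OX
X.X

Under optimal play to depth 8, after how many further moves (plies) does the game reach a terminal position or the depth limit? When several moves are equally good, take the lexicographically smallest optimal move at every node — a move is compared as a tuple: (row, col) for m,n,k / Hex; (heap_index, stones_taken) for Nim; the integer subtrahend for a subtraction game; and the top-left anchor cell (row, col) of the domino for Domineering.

ply 1, X at O.O/.OX/X.X | (0,1)=-1→OXO/.OX/X.X*; (1,0)=-1→O.O/XOX/X.X; (2,1)=-1→O.O/.OX/XXX
ply 2, O at OXO/.OX/X.X | (1,0)=+1→OXO/OOX/X.X*; (2,1)=-1→OXO/.OX/XOX
ply 3: OXO/OOX/X.X is terminal -1 (X); from O.O/.OX/X.X depth 8

PV length from [O.O/.OX/X.X]: 2 plies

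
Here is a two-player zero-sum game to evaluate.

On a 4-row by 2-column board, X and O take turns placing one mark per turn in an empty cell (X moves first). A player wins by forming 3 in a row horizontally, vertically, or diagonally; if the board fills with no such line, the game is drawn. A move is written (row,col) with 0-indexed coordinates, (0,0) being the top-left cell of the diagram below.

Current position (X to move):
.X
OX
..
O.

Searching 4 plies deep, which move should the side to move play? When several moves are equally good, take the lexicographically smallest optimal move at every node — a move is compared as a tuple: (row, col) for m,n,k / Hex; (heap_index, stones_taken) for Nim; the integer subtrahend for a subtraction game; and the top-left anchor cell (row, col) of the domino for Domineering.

X's best at [.X/OX/../O.]: (2,1)

[.X/OX/../O.] X move#1: (0,0):-1/XX/OX/../O., (2,0):+0/.X/OX/X./O., (2,1):+1/.X/OX/.X/O.*, (3,1):-1/.X/OX/../OX
[.X/OX/.X/O.] end (terminal -1, O#2); searched .X/OX/../O. to 4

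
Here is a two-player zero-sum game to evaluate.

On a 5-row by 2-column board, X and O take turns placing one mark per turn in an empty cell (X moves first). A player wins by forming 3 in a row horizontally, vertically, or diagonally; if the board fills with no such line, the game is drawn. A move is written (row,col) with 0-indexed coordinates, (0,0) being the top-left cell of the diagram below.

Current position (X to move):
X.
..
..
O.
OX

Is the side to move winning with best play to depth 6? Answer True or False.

X winning at [X./../../O./OX]: False

[X./../../O./OX] X move#1: (0,1):-1/XX/../../O./OX, (1,0):-1/X./X./../O./OX, (1,1):-1/X./.X/../O./OX, (2,0):+0/X./../X./O./OX*, (2,1):-1/X./../.X/O./OX, (3,1):-1/X./../../OX/OX
[X./../X./O./OX] O move#2: (0,1):-1/XO/../X./O./OX, (1,0):+0/X./O./X./O./OX*, (1,1):-1/X./.O/X./O./OX, (2,1):-1/X./../XO/O./OX, (3,1):-1/X./../X./OO/OX
[X./O./X./O./OX] X move#3: (0,1):+0/XX/O./X./O./OX*, (1,1):+0/X./OX/X./O./OX, (2,1):+0/X./O./XX/O./OX, (3,1):+0/X./O./X./OX/OX
[XX/O./X./O./OX] O move#4: (1,1):+0/XX/OO/X./O./OX*, (2,1):+0/XX/O./XO/O./OX, (3,1):+0/XX/O./X./OO/OX
[XX/OO/X./O./OX] X move#5: (2,1):+0/XX/OO/XX/O./OX*, (3,1):+0/XX/OO/X./OX/OX
[XX/OO/XX/O./OX] O move#6: (3,1):+0/XX/OO/XX/OO/OX*
[XX/OO/XX/OO/OX] end (terminal +0, X#7); searched X./../../O./OX to 6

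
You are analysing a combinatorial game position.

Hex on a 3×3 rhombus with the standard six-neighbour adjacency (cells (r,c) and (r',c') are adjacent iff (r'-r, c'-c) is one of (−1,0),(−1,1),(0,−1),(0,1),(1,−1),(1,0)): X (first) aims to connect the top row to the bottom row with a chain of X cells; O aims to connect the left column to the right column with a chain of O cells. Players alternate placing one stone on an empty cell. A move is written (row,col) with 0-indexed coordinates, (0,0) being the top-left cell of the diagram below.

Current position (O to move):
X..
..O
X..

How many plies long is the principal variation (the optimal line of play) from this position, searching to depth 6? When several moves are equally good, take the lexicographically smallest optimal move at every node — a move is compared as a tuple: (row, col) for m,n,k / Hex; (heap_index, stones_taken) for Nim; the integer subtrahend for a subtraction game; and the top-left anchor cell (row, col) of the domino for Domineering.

PV length from [X../..O/X..]: 4 plies

[X../..O/X..] O move#1: (0,1):-1/XO./..O/X..*, (0,2):-1/X.O/..O/X.., (1,0):-1/X../O.O/X.., (1,1):-1/X../.OO/X.., (2,1):-1/X../..O/XO., (2,2):-1/X../..O/X.O
[XO./..O/X..] X move#2: (0,2):+1/XOX/..O/X..*, (1,0):+1/XO./X.O/X.., (1,1):+1/XO./.XO/X.., (2,1):-1/XO./..O/XX., (2,2):-1/XO./..O/X.X
[XOX/..O/X..] O move#3: (1,0):-1/XOX/O.O/X..*, (1,1):-1/XOX/.OO/X.., (2,1):-1/XOX/..O/XO., (2,2):-1/XOX/..O/X.O
[XOX/O.O/X..] X move#4: (1,1):+1/XOX/OXO/X..*, (2,1):-1/XOX/O.O/XX., (2,2):-1/XOX/O.O/X.X
[XOX/OXO/X..] end (terminal -1, O#5); searched X../..O/X.. to 6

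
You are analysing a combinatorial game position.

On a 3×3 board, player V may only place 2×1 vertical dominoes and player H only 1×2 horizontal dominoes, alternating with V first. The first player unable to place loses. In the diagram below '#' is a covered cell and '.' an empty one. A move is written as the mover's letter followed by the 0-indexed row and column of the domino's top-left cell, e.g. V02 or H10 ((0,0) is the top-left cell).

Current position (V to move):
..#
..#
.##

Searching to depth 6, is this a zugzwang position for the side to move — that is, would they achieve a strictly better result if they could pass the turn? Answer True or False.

zugzwang(..#/..#/.##, V) = False

[..#/..#/.##] V move#1: V00:+1/#.#/#.#/.##*, V01:+1/.##/.##/.##, V10:-1/..#/#.#/###
[#.#/#.#/.##] end (terminal -1, H#2); searched ..#/..#/.## to 6
pass branch (H moves first from the same position):
  | [..#/..#/.##] H move#1: H00:-1/###/..#/.##, H10:+1/..#/###/.##*
  | [..#/###/.##] end (terminal -1, V#2); searched ..#/..#/.## to 6
V moving scores +1; V passing scores -1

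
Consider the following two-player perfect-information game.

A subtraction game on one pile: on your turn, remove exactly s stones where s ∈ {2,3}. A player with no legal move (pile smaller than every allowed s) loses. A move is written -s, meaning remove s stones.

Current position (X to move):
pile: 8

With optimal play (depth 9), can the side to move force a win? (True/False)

X winning at [8]: True

ply 1, X at 8 | -2=+1→6*; -3=+1→5
ply 2, O at 6 | -2=-1→4*; -3=-1→3
ply 3, X at 4 | -2=-1→2; -3=+1→1*
ply 4: 1 is terminal -1 (O); from 8 depth 9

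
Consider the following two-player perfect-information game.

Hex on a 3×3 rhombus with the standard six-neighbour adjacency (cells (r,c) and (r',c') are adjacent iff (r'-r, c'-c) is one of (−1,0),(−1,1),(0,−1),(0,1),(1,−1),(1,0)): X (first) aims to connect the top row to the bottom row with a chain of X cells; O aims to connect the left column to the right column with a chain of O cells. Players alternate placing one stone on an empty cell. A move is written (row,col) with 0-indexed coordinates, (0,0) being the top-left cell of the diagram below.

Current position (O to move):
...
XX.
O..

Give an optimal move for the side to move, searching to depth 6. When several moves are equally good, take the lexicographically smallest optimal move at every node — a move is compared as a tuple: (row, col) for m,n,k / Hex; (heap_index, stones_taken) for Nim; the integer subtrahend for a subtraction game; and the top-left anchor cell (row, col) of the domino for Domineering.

ply 1, O at .../XX./O.. | (0,0)=-1→O../XX./O..; (0,1)=-1→.O./XX./O..; (0,2)=-1→..O/XX./O..; (1,2)=-1→.../XXO/O..; (2,1)=+1→.../XX./OO.*; (2,2)=-1→.../XX./O.O
ply 2, X at .../XX./OO. | (0,0)=-1→X../XX./OO.*; (0,1)=-1→.X./XX./OO.; (0,2)=-1→..X/XX./OO.; (1,2)=-1→.../XXX/OO.; (2,2)=-1→.../XX./OOX
ply 3, O at X../XX./OO. | (0,1)=+1→XO./XX./OO.*; (0,2)=+1→X.O/XX./OO.; (1,2)=+1→X../XXO/OO.; (2,2)=+1→X../XX./OOO
ply 4, X at XO./XX./OO. | (0,2)=-1→XOX/XX./OO.*; (1,2)=-1→XO./XXX/OO.; (2,2)=-1→XO./XX./OOX
ply 5, O at XOX/XX./OO. | (1,2)=+1→XOX/XXO/OO.*; (2,2)=+1→XOX/XX./OOO
ply 6: XOX/XXO/OO. is terminal -1 (X); from .../XX./O.. depth 6

O's best at [.../XX./O..]: (2,1)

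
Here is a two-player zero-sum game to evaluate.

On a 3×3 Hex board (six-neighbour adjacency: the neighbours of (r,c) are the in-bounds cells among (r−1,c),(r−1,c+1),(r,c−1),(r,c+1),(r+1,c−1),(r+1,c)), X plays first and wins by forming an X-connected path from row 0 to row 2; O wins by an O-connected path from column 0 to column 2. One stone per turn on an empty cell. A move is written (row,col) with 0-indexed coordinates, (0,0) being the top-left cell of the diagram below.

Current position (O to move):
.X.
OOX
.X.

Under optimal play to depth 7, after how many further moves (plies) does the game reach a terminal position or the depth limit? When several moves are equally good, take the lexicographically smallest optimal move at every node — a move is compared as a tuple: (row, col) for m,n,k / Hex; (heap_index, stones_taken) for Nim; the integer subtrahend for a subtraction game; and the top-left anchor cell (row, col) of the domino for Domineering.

[.X./OOX/.X.] O move#1: (0,0):-1/OX./OOX/.X., (0,2):+1/.XO/OOX/.X.*, (2,0):-1/.X./OOX/OX., (2,2):-1/.X./OOX/.XO
[.XO/OOX/.X.] end (terminal -1, X#2); searched .X./OOX/.X. to 7

PV length from [.X./OOX/.X.]: 1 ply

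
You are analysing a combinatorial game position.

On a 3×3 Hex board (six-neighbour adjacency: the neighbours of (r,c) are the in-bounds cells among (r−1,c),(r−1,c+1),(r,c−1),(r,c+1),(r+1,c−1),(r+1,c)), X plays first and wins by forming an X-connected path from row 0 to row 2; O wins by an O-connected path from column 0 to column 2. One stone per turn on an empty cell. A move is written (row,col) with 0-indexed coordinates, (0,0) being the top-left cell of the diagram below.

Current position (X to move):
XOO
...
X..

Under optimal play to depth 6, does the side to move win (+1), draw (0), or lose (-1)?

value(XOO/.../X.., X) = +1

[XOO/.../X..] X move#1: (1,0):+1/XOO/X../X..*, (1,1):-1/XOO/.X./X.., (1,2):-1/XOO/..X/X.., (2,1):-1/XOO/.../XX., (2,2):-1/XOO/.../X.X
[XOO/X../X..] end (terminal -1, O#2); searched XOO/.../X.. to 6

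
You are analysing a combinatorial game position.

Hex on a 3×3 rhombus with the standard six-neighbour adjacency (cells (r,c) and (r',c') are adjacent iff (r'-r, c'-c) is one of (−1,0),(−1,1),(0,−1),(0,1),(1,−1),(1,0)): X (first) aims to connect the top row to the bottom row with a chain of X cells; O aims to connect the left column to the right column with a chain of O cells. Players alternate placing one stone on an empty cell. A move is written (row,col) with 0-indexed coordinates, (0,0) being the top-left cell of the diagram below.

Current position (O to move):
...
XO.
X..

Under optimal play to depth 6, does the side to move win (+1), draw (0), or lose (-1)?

value(.../XO./X.., O) = -1

p1 O@[.../XO./X..]: (0,0)[O../XO./X..]-1* (0,1)[.O./XO./X..]-1 (0,2)[..O/XO./X..]-1 (1,2)[.../XOO/X..]-1 (2,1)[.../XO./XO.]-1 (2,2)[.../XO./X.O]-1
p2 X@[O../XO./X..]: (0,1)[OX./XO./X..]+1* (0,2)[O.X/XO./X..]+1 (1,2)[O../XOX/X..]+1 (2,1)[O../XO./XX.]-1 (2,2)[O../XO./X.X]-1
p3 O@[OX./XO./X..] terminal -1; root [.../XO./X..] d6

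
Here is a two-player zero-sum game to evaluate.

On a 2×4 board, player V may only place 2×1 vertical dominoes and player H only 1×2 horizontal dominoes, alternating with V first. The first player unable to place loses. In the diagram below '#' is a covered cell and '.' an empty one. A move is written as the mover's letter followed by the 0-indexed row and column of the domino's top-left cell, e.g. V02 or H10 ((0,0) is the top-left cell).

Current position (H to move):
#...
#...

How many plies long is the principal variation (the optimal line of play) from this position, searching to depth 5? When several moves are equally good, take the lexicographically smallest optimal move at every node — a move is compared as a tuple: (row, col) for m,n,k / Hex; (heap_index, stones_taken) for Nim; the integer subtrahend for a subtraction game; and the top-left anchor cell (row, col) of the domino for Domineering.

p1 H@[#.../#...]: H01[###./#...]+1* H02[#.##/#...]+1 H11[#.../###.]+1 H12[#.../#.##]+1
p2 V@[###./#...]: V03[####/#..#]-1*
p3 H@[####/#..#]: H11[####/####]+1*
p4 V@[####/####] terminal -1; root [#.../#...] d5

PV length from [#.../#...]: 3 plies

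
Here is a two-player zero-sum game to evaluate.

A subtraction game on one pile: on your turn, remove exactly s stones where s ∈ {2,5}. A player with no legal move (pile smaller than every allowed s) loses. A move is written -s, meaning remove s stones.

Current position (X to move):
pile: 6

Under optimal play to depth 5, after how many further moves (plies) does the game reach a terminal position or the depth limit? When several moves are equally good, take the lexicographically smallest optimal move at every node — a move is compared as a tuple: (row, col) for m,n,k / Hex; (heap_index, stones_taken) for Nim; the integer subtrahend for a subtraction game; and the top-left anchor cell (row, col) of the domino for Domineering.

PV length from [6]: 3 plies

ply 1, X at 6 | -2=+1→4*; -5=+1→1
ply 2, O at 4 | -2=-1→2*
ply 3, X at 2 | -2=+1→0*
ply 4: 0 is terminal -1 (O); from 6 depth 5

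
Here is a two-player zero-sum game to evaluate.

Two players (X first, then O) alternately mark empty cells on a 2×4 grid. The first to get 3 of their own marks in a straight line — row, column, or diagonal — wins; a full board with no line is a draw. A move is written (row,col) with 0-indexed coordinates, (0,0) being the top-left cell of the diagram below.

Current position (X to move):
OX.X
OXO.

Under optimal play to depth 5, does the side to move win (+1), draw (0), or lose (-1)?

value(OX.X/OXO., X) = +1

[OX.X/OXO.] X move#1: (0,2):+1/OXXX/OXO.*, (1,3):+0/OX.X/OXOX
[OXXX/OXO.] end (terminal -1, O#2); searched OX.X/OXO. to 5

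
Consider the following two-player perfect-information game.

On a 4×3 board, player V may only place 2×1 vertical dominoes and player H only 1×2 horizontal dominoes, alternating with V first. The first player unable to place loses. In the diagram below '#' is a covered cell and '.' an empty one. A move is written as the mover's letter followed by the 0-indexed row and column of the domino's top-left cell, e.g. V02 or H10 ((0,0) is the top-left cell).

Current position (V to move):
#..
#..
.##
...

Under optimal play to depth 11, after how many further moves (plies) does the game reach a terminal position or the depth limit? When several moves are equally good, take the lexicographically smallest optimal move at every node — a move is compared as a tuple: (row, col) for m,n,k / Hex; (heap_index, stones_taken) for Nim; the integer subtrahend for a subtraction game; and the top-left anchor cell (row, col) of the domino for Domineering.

PV length from [#../#../.##/...]: 3 plies

ply 1, V at #../#../.##/... | V01=+1→##./##./.##/...*; V02=+1→#.#/#.#/.##/...; V20=-1→#../#../###/#..
ply 2, H at ##./##./.##/... | H30=-1→##./##./.##/##.*; H31=-1→##./##./.##/.##
ply 3, V at ##./##./.##/##. | V02=+1→###/###/.##/##.*
ply 4: ###/###/.##/##. is terminal -1 (H); from #../#../.##/... depth 11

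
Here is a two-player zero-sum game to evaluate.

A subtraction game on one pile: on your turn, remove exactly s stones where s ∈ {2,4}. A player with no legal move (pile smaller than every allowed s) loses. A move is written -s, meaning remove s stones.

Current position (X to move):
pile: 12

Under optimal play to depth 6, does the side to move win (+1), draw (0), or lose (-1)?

ply 1, X at 12 | -2=-1→10*; -4=-1→8
ply 2, O at 10 | -2=-1→8; -4=+1→6*
ply 3, X at 6 | -2=-1→4*; -4=-1→2
ply 4, O at 4 | -2=-1→2; -4=+1→0*
ply 5: 0 is terminal -1 (X); from 12 depth 6

value(12, X) = -1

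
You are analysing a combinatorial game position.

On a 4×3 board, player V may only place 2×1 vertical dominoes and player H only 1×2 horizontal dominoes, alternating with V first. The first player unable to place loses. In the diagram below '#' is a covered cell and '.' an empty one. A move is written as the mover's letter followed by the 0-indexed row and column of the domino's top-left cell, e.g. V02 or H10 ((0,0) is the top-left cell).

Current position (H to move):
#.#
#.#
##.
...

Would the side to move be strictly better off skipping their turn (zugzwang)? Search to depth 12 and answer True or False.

p1 H@[#.#/#.#/##./...]: H30[#.#/#.#/##./##.]-1* H31[#.#/#.#/##./.##]-1
p2 V@[#.#/#.#/##./##.]: V01[###/###/##./##.]+1* V22[#.#/#.#/###/###]+1
p3 H@[###/###/##./##.] terminal -1; root [#.#/#.#/##./...] d12
pass branch (V moves first from the same position):
  | p1 V@[#.#/#.#/##./...]: V01[###/###/##./...]-1 V22[#.#/#.#/###/..#]+1*
  | p2 H@[#.#/#.#/###/..#]: H30[#.#/#.#/###/###]-1*
  | p3 V@[#.#/#.#/###/###]: V01[###/###/###/###]+1*
  | p4 H@[###/###/###/###] terminal -1; root [#.#/#.#/##./...] d12
H moving scores -1; H passing scores -1

zugzwang(#.#/#.#/##./..., H) = False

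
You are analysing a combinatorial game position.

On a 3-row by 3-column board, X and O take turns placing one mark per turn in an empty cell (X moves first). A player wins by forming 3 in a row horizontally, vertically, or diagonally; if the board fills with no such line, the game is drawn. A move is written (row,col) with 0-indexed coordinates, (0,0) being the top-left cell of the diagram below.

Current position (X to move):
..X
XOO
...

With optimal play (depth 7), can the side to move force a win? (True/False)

[..X/XOO/...] X move#1: (0,0):+1/X.X/XOO/...*, (0,1):+0/.XX/XOO/..., (2,0):+0/..X/XOO/X.., (2,1):+0/..X/XOO/.X., (2,2):+0/..X/XOO/..X
[X.X/XOO/...] O move#2: (0,1):-1/XOX/XOO/...*, (2,0):-1/X.X/XOO/O.., (2,1):-1/X.X/XOO/.O., (2,2):-1/X.X/XOO/..O
[XOX/XOO/...] X move#3: (2,0):+1/XOX/XOO/X..*, (2,1):+0/XOX/XOO/.X., (2,2):-1/XOX/XOO/..X
[XOX/XOO/X..] end (terminal -1, O#4); searched ..X/XOO/... to 7

X winning at [..X/XOO/...]: True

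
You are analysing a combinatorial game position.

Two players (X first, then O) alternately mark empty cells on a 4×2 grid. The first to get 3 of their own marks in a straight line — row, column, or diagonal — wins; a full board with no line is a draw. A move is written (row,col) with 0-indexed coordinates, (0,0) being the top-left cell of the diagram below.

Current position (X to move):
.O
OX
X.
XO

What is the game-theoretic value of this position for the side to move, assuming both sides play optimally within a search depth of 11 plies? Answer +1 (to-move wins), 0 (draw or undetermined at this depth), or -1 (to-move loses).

value(.O/OX/X./XO, X) = 0

ply 1, X at .O/OX/X./XO | (0,0)=+0→XO/OX/X./XO*; (2,1)=+0→.O/OX/XX/XO
ply 2, O at XO/OX/X./XO | (2,1)=+0→XO/OX/XO/XO*
ply 3: XO/OX/XO/XO is terminal +0 (X); from .O/OX/X./XO depth 11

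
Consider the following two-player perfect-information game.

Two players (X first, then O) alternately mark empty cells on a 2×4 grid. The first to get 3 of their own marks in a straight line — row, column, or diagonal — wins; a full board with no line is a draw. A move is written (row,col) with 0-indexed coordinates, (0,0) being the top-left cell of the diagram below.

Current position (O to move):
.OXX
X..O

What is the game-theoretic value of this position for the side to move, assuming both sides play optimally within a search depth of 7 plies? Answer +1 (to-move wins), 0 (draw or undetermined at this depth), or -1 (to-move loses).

value(.OXX/X..O, O) = 0

p1 O@[.OXX/X..O]: (0,0)[OOXX/X..O]+0* (1,1)[.OXX/XO.O]+0 (1,2)[.OXX/X.OO]+0
p2 X@[OOXX/X..O]: (1,1)[OOXX/XX.O]+0* (1,2)[OOXX/X.XO]+0
p3 O@[OOXX/XX.O]: (1,2)[OOXX/XXOO]+0*
p4 X@[OOXX/XXOO] terminal +0; root [.OXX/X..O] d7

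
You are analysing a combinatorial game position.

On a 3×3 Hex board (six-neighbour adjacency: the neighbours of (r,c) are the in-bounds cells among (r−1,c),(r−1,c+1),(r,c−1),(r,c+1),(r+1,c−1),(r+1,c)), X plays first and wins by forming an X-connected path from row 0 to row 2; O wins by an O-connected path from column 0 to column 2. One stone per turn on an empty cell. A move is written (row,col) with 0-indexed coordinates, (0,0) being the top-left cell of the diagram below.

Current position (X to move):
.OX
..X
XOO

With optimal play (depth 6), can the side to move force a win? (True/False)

X winning at [.OX/..X/XOO]: True

[.OX/..X/XOO] X move#1: (0,0):+1/XOX/..X/XOO*, (1,0):+1/.OX/X.X/XOO, (1,1):+1/.OX/.XX/XOO
[XOX/..X/XOO] O move#2: (1,0):-1/XOX/O.X/XOO*, (1,1):-1/XOX/.OX/XOO
[XOX/O.X/XOO] X move#3: (1,1):+1/XOX/OXX/XOO*
[XOX/OXX/XOO] end (terminal -1, O#4); searched .OX/..X/XOO to 6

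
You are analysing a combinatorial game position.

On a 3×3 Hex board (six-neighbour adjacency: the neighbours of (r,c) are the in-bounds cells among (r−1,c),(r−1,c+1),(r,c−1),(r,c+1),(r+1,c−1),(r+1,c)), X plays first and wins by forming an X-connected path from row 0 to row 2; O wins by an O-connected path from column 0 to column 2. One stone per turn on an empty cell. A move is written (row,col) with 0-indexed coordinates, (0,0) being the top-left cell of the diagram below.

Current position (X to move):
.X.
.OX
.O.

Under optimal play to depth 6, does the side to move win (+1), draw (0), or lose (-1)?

value(.X./.OX/.O., X) = -1

ply 1, X at .X./.OX/.O. | (0,0)=-1→XX./.OX/.O.*; (0,2)=-1→.XX/.OX/.O.; (1,0)=-1→.X./XOX/.O.; (2,0)=-1→.X./.OX/XO.; (2,2)=-1→.X./.OX/.OX
ply 2, O at XX./.OX/.O. | (0,2)=+1→XXO/.OX/.O.*; (1,0)=+1→XX./OOX/.O.; (2,0)=+1→XX./.OX/OO.; (2,2)=+1→XX./.OX/.OO
ply 3, X at XXO/.OX/.O. | (1,0)=-1→XXO/XOX/.O.*; (2,0)=-1→XXO/.OX/XO.; (2,2)=-1→XXO/.OX/.OX
ply 4, O at XXO/XOX/.O. | (2,0)=+1→XXO/XOX/OO.*; (2,2)=-1→XXO/XOX/.OO
ply 5: XXO/XOX/OO. is terminal -1 (X); from .X./.OX/.O. depth 6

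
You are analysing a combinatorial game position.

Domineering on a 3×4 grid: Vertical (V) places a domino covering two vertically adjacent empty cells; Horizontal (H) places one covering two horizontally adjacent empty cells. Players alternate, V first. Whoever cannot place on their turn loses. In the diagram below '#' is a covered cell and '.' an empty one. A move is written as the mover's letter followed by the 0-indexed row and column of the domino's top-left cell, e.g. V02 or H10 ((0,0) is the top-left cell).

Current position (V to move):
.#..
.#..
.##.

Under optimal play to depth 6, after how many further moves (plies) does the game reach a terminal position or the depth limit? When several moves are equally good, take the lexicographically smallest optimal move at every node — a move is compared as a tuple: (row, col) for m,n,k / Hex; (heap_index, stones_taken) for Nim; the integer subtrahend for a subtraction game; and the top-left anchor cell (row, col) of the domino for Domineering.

PV length from [.#../.#../.##.]: 1 ply

p1 V@[.#../.#../.##.]: V00[##../##../.##.]-1 V02[.##./.##./.##.]+1* V03[.#.#/.#.#/.##.]+1 V10[.#../##../###.]-1 V13[.#../.#.#/.###]+1
p2 H@[.##./.##./.##.] terminal -1; root [.#../.#../.##.] d6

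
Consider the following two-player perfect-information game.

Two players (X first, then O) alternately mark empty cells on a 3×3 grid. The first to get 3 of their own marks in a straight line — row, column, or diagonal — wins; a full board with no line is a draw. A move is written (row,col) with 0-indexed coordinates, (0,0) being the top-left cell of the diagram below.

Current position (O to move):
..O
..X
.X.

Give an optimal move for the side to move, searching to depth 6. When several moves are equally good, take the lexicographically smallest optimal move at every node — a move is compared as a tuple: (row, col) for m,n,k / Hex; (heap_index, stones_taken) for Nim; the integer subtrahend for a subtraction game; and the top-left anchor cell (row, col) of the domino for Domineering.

ply 1, O at ..O/..X/.X. | (0,0)=+1→O.O/..X/.X.*; (0,1)=-1→.OO/..X/.X.; (1,0)=+0→..O/O.X/.X.; (1,1)=+0→..O/.OX/.X.; (2,0)=-1→..O/..X/OX.; (2,2)=-1→..O/..X/.XO
ply 2, X at O.O/..X/.X. | (0,1)=-1→OXO/..X/.X.*; (1,0)=-1→O.O/X.X/.X.; (1,1)=-1→O.O/.XX/.X.; (2,0)=-1→O.O/..X/XX.; (2,2)=-1→O.O/..X/.XX
ply 3, O at OXO/..X/.X. | (1,0)=-1→OXO/O.X/.X.; (1,1)=+1→OXO/.OX/.X.*; (2,0)=-1→OXO/..X/OX.; (2,2)=-1→OXO/..X/.XO
ply 4, X at OXO/.OX/.X. | (1,0)=-1→OXO/XOX/.X.*; (2,0)=-1→OXO/.OX/XX.; (2,2)=-1→OXO/.OX/.XX
ply 5, O at OXO/XOX/.X. | (2,0)=+1→OXO/XOX/OX.*; (2,2)=+1→OXO/XOX/.XO
ply 6: OXO/XOX/OX. is terminal -1 (X); from ..O/..X/.X. depth 6

O's best at [..O/..X/.X.]: (0,0)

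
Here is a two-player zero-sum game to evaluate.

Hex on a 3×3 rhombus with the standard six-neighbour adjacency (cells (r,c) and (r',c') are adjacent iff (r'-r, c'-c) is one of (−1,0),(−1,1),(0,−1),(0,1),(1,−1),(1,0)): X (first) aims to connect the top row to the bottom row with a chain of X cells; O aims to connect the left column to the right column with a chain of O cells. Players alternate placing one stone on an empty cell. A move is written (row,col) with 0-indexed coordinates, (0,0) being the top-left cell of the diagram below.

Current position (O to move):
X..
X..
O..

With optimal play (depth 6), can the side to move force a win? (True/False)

p1 O@[X../X../O..]: (0,1)[XO./X../O..]-1 (0,2)[X.O/X../O..]+1* (1,1)[X../XO./O..]+1 (1,2)[X../X.O/O..]+1 (2,1)[X../X../OO.]+1 (2,2)[X../X../O.O]+1
p2 X@[X.O/X../O..]: (0,1)[XXO/X../O..]-1* (1,1)[X.O/XX./O..]-1 (1,2)[X.O/X.X/O..]-1 (2,1)[X.O/X../OX.]-1 (2,2)[X.O/X../O.X]-1
p3 O@[XXO/X../O..]: (1,1)[XXO/XO./O..]+1* (1,2)[XXO/X.O/O..]+1 (2,1)[XXO/X../OO.]+1 (2,2)[XXO/X../O.O]+1
p4 X@[XXO/XO./O..] terminal -1; root [X../X../O..] d6

O winning at [X../X../O..]: True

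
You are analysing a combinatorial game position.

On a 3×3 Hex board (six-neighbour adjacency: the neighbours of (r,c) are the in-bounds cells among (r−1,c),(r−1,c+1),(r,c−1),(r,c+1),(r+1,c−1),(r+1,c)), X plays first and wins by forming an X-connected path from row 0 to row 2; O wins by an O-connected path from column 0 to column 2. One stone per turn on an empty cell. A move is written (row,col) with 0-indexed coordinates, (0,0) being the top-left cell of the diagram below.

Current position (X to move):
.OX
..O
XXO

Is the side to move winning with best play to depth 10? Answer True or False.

[.OX/..O/XXO] X move#1: (0,0):+1/XOX/..O/XXO*, (1,0):+1/.OX/X.O/XXO, (1,1):+1/.OX/.XO/XXO
[XOX/..O/XXO] O move#2: (1,0):-1/XOX/O.O/XXO*, (1,1):-1/XOX/.OO/XXO
[XOX/O.O/XXO] X move#3: (1,1):+1/XOX/OXO/XXO*
[XOX/OXO/XXO] end (terminal -1, O#4); searched .OX/..O/XXO to 10

X winning at [.OX/..O/XXO]: True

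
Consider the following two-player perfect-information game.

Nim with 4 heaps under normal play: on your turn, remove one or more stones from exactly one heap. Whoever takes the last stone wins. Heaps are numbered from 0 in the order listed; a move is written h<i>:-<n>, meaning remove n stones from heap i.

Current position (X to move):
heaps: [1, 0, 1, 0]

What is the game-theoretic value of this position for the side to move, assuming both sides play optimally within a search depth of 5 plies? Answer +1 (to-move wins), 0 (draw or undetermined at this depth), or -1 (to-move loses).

ply 1, X at (1,0,1,0) | h0:-1=-1→(0,0,1,0)*; h2:-1=-1→(1,0,0,0)
ply 2, O at (0,0,1,0) | h2:-1=+1→(0,0,0,0)*
ply 3: (0,0,0,0) is terminal -1 (X); from (1,0,1,0) depth 5

value((1,0,1,0), X) = -1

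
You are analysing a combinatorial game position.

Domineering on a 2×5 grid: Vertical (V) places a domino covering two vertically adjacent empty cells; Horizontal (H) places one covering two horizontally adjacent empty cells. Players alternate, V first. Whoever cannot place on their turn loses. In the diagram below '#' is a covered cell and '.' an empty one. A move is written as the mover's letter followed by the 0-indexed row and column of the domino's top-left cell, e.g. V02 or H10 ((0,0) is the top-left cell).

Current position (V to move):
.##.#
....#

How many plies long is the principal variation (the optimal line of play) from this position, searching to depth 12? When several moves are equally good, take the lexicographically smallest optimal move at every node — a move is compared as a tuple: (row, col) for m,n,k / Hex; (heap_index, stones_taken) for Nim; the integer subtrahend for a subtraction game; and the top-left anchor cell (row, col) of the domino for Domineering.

PV length from [.##.#/....#]: 2 plies

p1 V@[.##.#/....#]: V00[###.#/#...#]-1* V03[.####/...##]-1
p2 H@[###.#/#...#]: H11[###.#/###.#]-1 H12[###.#/#.###]+1*
p3 V@[###.#/#.###] terminal -1; root [.##.#/....#] d12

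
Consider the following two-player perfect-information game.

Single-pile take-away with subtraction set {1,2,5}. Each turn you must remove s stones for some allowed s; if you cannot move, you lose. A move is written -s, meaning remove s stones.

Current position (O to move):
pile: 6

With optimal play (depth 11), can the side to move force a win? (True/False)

O winning at [6]: False

p1 O@[6]: -1[5]-1* -2[4]-1 -5[1]-1
p2 X@[5]: -1[4]-1 -2[3]+1* -5[0]+1
p3 O@[3]: -1[2]-1* -2[1]-1
p4 X@[2]: -1[1]-1 -2[0]+1*
p5 O@[0] terminal -1; root [6] d11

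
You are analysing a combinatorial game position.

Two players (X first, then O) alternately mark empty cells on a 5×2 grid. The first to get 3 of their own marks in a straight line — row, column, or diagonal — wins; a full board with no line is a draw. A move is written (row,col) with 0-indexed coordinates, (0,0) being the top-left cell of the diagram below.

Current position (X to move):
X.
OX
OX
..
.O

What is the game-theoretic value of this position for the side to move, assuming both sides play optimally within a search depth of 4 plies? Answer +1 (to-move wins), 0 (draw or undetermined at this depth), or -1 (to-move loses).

value(X./OX/OX/../.O, X) = +1

ply 1, X at X./OX/OX/../.O | (0,1)=+1→XX/OX/OX/../.O*; (3,0)=+1→X./OX/OX/X./.O; (3,1)=+1→X./OX/OX/.X/.O; (4,0)=-1→X./OX/OX/../XO
ply 2: XX/OX/OX/../.O is terminal -1 (O); from X./OX/OX/../.O depth 4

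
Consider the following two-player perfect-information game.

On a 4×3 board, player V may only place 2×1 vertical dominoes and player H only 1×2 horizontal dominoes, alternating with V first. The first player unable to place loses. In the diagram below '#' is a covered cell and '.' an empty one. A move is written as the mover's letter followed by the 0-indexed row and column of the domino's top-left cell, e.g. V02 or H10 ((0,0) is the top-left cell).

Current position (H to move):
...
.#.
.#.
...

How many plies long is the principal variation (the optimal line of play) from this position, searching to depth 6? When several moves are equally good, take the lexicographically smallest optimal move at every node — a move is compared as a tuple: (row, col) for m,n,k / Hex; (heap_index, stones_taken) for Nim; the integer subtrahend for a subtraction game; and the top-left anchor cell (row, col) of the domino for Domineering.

PV length from [.../.#./.#./...]: 4 plies

ply 1, H at .../.#./.#./... | H00=-1→##./.#./.#./...*; H01=-1→.##/.#./.#./...; H30=-1→.../.#./.#./##.; H31=-1→.../.#./.#./.##
ply 2, V at ##./.#./.#./... | V02=+1→###/.##/.#./...*; V10=+1→##./##./##./...; V12=+1→##./.##/.##/...; V20=+1→##./.#./##./#..; V22=+1→##./.#./.##/..#
ply 3, H at ###/.##/.#./... | H30=-1→###/.##/.#./##.*; H31=-1→###/.##/.#./.##
ply 4, V at ###/.##/.#./##. | V10=+1→###/###/##./##.*; V22=+1→###/.##/.##/###
ply 5: ###/###/##./##. is terminal -1 (H); from .../.#./.#./... depth 6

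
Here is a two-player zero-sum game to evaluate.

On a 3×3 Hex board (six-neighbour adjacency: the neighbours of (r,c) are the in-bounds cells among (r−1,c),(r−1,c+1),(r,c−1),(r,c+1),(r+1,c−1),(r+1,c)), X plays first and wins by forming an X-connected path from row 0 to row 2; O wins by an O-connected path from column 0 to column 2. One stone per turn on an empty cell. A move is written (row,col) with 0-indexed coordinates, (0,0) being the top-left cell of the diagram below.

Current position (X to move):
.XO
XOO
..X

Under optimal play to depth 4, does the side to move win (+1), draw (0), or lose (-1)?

p1 X@[.XO/XOO/..X]: (0,0)[XXO/XOO/..X]-1 (2,0)[.XO/XOO/X.X]+1* (2,1)[.XO/XOO/.XX]-1
p2 O@[.XO/XOO/X.X] terminal -1; root [.XO/XOO/..X] d4

value(.XO/XOO/..X, X) = +1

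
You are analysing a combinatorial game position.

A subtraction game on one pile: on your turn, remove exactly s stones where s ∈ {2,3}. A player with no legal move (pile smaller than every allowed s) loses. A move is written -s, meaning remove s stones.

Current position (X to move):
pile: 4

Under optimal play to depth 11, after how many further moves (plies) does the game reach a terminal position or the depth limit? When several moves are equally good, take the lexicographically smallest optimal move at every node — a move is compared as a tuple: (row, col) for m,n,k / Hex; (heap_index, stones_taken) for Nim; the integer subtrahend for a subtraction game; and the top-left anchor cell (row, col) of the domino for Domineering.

ply 1, X at 4 | -2=-1→2; -3=+1→1*
ply 2: 1 is terminal -1 (O); from 4 depth 11

PV length from [4]: 1 ply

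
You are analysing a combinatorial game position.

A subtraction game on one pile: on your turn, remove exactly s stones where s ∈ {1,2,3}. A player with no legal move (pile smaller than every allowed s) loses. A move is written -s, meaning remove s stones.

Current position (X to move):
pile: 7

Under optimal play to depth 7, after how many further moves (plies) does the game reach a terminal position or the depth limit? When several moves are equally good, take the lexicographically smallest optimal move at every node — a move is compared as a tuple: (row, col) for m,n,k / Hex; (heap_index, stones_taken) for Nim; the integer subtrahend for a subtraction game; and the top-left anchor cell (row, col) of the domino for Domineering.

PV length from [7]: 3 plies

[7] X move#1: -1:-1/6, -2:-1/5, -3:+1/4*
[4] O move#2: -1:-1/3*, -2:-1/2, -3:-1/1
[3] X move#3: -1:-1/2, -2:-1/1, -3:+1/0*
[0] end (terminal -1, O#4); searched 7 to 7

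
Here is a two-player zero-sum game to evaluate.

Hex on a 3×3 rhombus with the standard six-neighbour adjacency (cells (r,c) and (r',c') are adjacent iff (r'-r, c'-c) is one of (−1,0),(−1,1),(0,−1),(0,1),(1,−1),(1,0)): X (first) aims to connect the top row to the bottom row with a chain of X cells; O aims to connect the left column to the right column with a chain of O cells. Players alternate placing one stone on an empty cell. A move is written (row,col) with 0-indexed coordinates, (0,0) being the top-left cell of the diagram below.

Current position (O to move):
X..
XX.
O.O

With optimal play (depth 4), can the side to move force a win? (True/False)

[X../XX./O.O] O move#1: (0,1):-1/XO./XX./O.O, (0,2):-1/X.O/XX./O.O, (1,2):-1/X../XXO/O.O, (2,1):+1/X../XX./OOO*
[X../XX./OOO] end (terminal -1, X#2); searched X../XX./O.O to 4

O winning at [X../XX./O.O]: True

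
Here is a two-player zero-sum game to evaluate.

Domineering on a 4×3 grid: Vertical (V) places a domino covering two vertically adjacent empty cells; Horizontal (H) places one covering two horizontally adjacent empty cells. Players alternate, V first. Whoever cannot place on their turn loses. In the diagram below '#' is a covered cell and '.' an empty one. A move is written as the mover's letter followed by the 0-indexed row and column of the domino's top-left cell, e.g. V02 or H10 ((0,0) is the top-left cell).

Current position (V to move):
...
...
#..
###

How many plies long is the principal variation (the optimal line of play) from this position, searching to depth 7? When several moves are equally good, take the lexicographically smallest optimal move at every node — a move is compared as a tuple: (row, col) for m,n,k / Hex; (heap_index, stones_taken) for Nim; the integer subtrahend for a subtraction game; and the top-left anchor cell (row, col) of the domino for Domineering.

[.../.../#../###] V move#1: V00:-1/#../#../#../###, V01:+1/.#./.#./#../###*, V02:-1/..#/..#/#../###, V11:+1/.../.#./##./###, V12:-1/.../..#/#.#/###
[.#./.#./#../###] H move#2: H21:-1/.#./.#./###/###*
[.#./.#./###/###] V move#3: V00:+1/##./##./###/###*, V02:+1/.##/.##/###/###
[##./##./###/###] end (terminal -1, H#4); searched .../.../#../### to 7

PV length from [.../.../#../###]: 3 plies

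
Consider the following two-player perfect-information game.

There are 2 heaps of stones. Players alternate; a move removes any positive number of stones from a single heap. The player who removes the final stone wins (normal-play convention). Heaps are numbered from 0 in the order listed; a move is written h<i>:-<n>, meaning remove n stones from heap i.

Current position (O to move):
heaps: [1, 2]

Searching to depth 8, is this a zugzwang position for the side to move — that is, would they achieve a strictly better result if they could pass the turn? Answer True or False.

[(1,2)] O move#1: h0:-1:-1/(0,2), h1:-1:+1/(1,1)*, h1:-2:-1/(1,0)
[(1,1)] X move#2: h0:-1:-1/(0,1)*, h1:-1:-1/(1,0)
[(0,1)] O move#3: h1:-1:+1/(0,0)*
[(0,0)] end (terminal -1, X#4); searched (1,2) to 8
pass branch (X moves first from the same position):
  | [(1,2)] X move#1: h0:-1:-1/(0,2), h1:-1:+1/(1,1)*, h1:-2:-1/(1,0)
  | [(1,1)] O move#2: h0:-1:-1/(0,1)*, h1:-1:-1/(1,0)
  | [(0,1)] X move#3: h1:-1:+1/(0,0)*
  | [(0,0)] end (terminal -1, O#4); searched (1,2) to 8
O moving scores +1; O passing scores -1

zugzwang((1,2), O) = False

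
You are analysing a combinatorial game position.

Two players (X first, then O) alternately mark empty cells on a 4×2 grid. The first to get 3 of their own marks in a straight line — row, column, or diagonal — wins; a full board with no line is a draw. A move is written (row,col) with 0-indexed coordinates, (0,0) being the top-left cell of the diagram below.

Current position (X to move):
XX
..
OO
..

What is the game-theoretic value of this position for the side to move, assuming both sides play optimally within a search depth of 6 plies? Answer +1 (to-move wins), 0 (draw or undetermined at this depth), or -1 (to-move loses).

p1 X@[XX/../OO/..]: (1,0)[XX/X./OO/..]+0* (1,1)[XX/.X/OO/..]+0 (3,0)[XX/../OO/X.]+0 (3,1)[XX/../OO/.X]+0
p2 O@[XX/X./OO/..]: (1,1)[XX/XO/OO/..]+0* (3,0)[XX/X./OO/O.]+0 (3,1)[XX/X./OO/.O]+0
p3 X@[XX/XO/OO/..]: (3,0)[XX/XO/OO/X.]-1 (3,1)[XX/XO/OO/.X]+0*
p4 O@[XX/XO/OO/.X]: (3,0)[XX/XO/OO/OX]+0*
p5 X@[XX/XO/OO/OX] terminal +0; root [XX/../OO/..] d6

value(XX/../OO/.., X) = 0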